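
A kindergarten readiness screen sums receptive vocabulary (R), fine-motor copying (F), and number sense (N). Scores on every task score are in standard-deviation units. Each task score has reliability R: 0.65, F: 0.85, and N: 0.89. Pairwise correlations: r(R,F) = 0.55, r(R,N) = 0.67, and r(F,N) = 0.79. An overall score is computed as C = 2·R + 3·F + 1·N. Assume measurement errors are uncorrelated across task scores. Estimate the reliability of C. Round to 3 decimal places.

0.898

Var(C) = 2² + 3² + 1 + 2·[6·0.55 + 2·0.67 + 3·0.79] = 14 + 14.02 = 28.02.
Because errors are independent across components, Cov(Tᵢ,Tⱼ) = Cov(Xᵢ,Xⱼ); the off-diagonal part of the true-score variance is the same as above.
True-score variance = [2²·0.65 + 3²·0.85 + 0.89] + 14.02 = 11.14 + 14.02 = 25.16.
Reliability = 25.16 / 28.02 = 0.898.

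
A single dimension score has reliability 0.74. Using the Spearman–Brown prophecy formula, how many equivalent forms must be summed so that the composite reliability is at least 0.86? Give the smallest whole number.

3

k ≥ ρ*(1−ρ₁)/(ρ₁(1−ρ*)) = 0.86·0.26 / (0.74·0.14) = 2.158.
Smallest integer k = 3.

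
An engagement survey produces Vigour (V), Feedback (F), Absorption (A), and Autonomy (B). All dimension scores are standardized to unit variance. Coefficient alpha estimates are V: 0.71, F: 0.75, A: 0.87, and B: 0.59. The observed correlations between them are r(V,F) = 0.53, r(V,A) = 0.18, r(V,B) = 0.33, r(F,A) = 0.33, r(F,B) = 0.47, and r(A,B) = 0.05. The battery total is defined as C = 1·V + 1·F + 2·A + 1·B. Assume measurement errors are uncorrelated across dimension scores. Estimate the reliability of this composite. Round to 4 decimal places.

0.8765

Var(C) = 1 + 1 + 2² + 1 + 2·[0.53 + 2·0.18 + 0.33 + 2·0.33 + 0.47 + 2·0.05] = 7 + 4.9 = 11.9.
With uncorrelated errors the cross-covariances are all true-score covariance, so they carry over unchanged; only the diagonal terms shrink to ρᵢσᵢ².
True-score variance = [0.71 + 0.75 + 2²·0.87 + 0.59] + 4.9 = 5.53 + 4.9 = 10.43.
Reliability = 10.43 / 11.9 = 0.8765.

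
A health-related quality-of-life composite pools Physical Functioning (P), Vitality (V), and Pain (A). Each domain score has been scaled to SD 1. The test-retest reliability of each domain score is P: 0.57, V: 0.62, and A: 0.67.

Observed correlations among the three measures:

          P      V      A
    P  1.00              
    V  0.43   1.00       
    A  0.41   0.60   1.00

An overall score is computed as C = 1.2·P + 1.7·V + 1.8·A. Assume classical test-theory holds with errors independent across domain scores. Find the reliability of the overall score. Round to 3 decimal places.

Var(C) = 1.2² + 1.7² + 1.8² + 2·[2.04·0.43 + 2.16·0.41 + 3.06·0.60] = 7.57 + 7.1976 = 14.7676.
Under uncorrelated errors the observed covariances equal the true-score covariances, so only the own-variance terms attenuate.
True-score variance = [1.2²·0.57 + 1.7²·0.62 + 1.8²·0.67] + 7.1976 = 4.7834 + 7.1976 = 11.981.
Reliability = 11.981 / 14.7676 = 0.811.

0.811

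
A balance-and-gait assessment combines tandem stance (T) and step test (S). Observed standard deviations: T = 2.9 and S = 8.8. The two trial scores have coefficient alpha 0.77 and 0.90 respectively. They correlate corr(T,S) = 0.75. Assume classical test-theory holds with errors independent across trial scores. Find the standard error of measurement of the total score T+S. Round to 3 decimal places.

3.111

Var(total) = 85.85 + 38.28 = 124.13.
True-score variance = 76.1717 + 38.28 = 114.452, so reliability = 0.9220.
Error variance = 124.13 − 114.452 = 9.6783; SEM = √9.6783 = 3.111.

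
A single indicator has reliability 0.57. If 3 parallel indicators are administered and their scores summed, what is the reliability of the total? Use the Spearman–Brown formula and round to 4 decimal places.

0.7991

ρ_k = kρ / (1 + (k−1)ρ) = 3·0.57 / (1 + 2·0.57) = 1.710 / 2.140 = 0.7991.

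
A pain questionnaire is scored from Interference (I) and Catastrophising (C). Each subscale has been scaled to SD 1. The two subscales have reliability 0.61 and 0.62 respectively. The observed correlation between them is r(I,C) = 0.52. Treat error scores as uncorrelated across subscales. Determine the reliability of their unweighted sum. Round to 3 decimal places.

Var(I+C) = 2 + 2·[0.52] = 2 + 1.04 = 3.04.
Because errors are independent across components, Cov(Tᵢ,Tⱼ) = Cov(Xᵢ,Xⱼ); the off-diagonal part of the true-score variance is the same as above.
True-score variance = [0.61 + 0.62] + 1.04 = 1.23 + 1.04 = 2.27.
Reliability = 2.27 / 3.04 = 0.747.

0.747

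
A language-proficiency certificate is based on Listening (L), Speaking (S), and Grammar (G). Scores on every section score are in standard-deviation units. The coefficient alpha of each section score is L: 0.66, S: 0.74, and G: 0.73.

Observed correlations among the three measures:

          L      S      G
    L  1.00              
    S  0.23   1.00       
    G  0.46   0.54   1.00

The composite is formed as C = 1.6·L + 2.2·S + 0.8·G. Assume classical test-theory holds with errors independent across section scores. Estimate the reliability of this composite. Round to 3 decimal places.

Var(C) = 1.6² + 2.2² + 0.8² + 2·[3.52·0.23 + 1.28·0.46 + 1.76·0.54] = 8.04 + 4.6976 = 12.7376.
Under uncorrelated errors the observed covariances equal the true-score covariances, so only the own-variance terms attenuate.
True-score variance = [1.6²·0.66 + 2.2²·0.74 + 0.8²·0.73] + 4.6976 = 5.7384 + 4.6976 = 10.436.
Reliability = 10.436 / 12.7376 = 0.819.

0.819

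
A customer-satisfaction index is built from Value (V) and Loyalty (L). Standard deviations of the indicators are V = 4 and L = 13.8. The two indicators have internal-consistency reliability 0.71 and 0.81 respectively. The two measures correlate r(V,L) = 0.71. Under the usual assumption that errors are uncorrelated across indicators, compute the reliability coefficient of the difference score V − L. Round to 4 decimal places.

0.6812

Var(V−L) = 4² + 13.8² − 2·4·13.8·0.71 = 206.44 − 78.384 = 128.056.
Under uncorrelated errors the observed covariances equal the true-score covariances, so only the own-variance terms attenuate.
True-score variance = [4²·0.71 + 13.8²·0.81] − 78.384 = 165.616 − 78.384 = 87.2324.
Reliability = 87.2324 / 128.056 = 0.6812.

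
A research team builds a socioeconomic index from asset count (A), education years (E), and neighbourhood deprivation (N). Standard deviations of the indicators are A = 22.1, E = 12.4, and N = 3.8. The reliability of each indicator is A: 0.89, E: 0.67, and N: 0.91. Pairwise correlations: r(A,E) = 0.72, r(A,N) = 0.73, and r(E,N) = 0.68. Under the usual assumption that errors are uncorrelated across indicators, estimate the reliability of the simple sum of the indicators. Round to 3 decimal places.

0.915

Var(A+E+N) = 22.1² + 12.4² + 3.8² + 2·[22.1·12.4·0.72 + 22.1·3.8·0.73 + 12.4·3.8·0.68] = 656.61 + 581.312 = 1237.92.
Because errors are independent across components, Cov(Tᵢ,Tⱼ) = Cov(Xᵢ,Xⱼ); the off-diagonal part of the true-score variance is the same as above.
True-score variance = [22.1²·0.89 + 12.4²·0.67 + 3.8²·0.91] + 581.312 = 550.845 + 581.312 = 1132.16.
Reliability = 1132.16 / 1237.92 = 0.915.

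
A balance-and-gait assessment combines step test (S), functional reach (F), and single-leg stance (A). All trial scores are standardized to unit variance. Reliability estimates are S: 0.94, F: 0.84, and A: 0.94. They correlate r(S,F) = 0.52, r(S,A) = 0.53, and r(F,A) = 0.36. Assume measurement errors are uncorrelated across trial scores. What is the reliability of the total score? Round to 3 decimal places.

0.952

Var(S+F+A) = 3 + 2·[0.52 + 0.53 + 0.36] = 3 + 2.82 = 5.82.
With uncorrelated errors the cross-covariances are all true-score covariance, so they carry over unchanged; only the diagonal terms shrink to ρᵢσᵢ².
True-score variance = [0.94 + 0.84 + 0.94] + 2.82 = 2.72 + 2.82 = 5.54.
Reliability = 5.54 / 5.82 = 0.952.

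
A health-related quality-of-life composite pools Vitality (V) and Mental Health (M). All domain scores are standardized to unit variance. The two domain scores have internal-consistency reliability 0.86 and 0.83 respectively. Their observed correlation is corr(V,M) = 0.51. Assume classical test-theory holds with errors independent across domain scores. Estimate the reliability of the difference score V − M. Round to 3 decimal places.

Var(V−M) = 1 + 1 − 2·0.51 = 2 − 1.02 = 0.98.
Because errors are independent across components, Cov(Tᵢ,Tⱼ) = Cov(Xᵢ,Xⱼ); the off-diagonal part of the true-score variance is the same as above.
True-score variance = [0.86 + 0.83] − 1.02 = 1.69 − 1.02 = 0.67.
Reliability = 0.67 / 0.98 = 0.684.

0.684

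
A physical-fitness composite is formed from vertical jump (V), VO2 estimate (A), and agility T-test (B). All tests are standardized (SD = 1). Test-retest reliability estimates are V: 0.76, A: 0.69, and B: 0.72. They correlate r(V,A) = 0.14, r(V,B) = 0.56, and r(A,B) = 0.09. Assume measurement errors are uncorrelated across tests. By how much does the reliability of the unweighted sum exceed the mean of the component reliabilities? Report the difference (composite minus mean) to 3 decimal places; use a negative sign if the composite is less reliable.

0.095

Var(sum) = 3 + 1.58 = 4.58; true-score variance = 2.17 + 1.58 = 3.75; composite reliability = 0.8188.
Mean component reliability = 0.7233.
Difference = 0.8188 − 0.7233 = 0.095.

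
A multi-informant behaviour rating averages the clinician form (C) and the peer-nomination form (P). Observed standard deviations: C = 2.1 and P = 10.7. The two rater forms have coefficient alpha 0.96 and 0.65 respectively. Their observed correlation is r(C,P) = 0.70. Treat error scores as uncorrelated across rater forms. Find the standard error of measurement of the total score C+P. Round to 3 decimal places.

6.344

Var(total) = 118.9 + 31.458 = 150.358.
True-score variance = 78.6521 + 31.458 = 110.11, so reliability = 0.7323.
Error variance = 150.358 − 110.11 = 40.2479; SEM = √40.2479 = 6.344.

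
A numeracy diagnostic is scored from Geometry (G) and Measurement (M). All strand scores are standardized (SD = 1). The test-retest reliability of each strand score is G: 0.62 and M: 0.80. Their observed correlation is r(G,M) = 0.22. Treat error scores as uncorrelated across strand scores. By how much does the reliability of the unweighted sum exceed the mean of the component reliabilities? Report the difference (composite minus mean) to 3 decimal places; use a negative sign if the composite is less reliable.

0.052

Var(sum) = 2 + 0.44 = 2.44; true-score variance = 1.42 + 0.44 = 1.86; composite reliability = 0.7623.
Mean component reliability = 0.7100.
Difference = 0.7623 − 0.7100 = 0.052.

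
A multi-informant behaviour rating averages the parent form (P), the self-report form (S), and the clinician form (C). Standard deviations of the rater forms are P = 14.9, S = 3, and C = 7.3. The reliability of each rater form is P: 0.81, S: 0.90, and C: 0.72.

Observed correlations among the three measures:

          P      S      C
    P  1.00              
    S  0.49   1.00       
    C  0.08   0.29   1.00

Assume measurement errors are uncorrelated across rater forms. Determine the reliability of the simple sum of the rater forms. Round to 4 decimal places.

Var(P+S+C) = 14.9² + 3² + 7.3² + 2·[14.9·3·0.49 + 14.9·7.3·0.08 + 3·7.3·0.29] = 284.3 + 73.9112 = 358.211.
Because errors are independent across components, Cov(Tᵢ,Tⱼ) = Cov(Xᵢ,Xⱼ); the off-diagonal part of the true-score variance is the same as above.
True-score variance = [14.9²·0.81 + 3²·0.90 + 7.3²·0.72] + 73.9112 = 226.297 + 73.9112 = 300.208.
Reliability = 300.208 / 358.211 = 0.8381.

0.8381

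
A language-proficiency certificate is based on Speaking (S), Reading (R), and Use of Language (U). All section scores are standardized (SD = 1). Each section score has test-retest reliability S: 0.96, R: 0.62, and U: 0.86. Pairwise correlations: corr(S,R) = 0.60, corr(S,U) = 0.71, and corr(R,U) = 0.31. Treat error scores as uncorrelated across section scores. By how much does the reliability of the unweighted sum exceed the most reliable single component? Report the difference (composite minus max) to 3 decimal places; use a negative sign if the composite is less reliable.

-0.050

Var(sum) = 3 + 3.24 = 6.24; true-score variance = 2.44 + 3.24 = 5.68; composite reliability = 0.9103.
Max component reliability = 0.9600.
Difference = 0.9103 − 0.9600 = -0.050.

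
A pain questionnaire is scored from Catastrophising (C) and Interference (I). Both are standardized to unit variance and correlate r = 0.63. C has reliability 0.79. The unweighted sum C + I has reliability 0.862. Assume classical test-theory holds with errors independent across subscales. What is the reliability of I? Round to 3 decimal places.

Var(C+I) = 2 + 2·0.63 = 3.260.
True-score variance = ρ_C + ρ_I + 2·0.63, so 0.862 = (0.79 + ρ_I + 1.26) / 3.260.
ρ_I = 0.862·3.260 − 0.79 − 1.26 = 0.760.

0.760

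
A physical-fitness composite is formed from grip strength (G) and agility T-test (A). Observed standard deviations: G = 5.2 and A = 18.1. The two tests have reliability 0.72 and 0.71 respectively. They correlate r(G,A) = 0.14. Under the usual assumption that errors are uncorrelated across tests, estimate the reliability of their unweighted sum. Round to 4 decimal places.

Var(G+A) = 5.2² + 18.1² + 2·[5.2·18.1·0.14] = 354.65 + 26.3536 = 381.004.
With uncorrelated errors the cross-covariances are all true-score covariance, so they carry over unchanged; only the diagonal terms shrink to ρᵢσᵢ².
True-score variance = [5.2²·0.72 + 18.1²·0.71] + 26.3536 = 252.072 + 26.3536 = 278.426.
Reliability = 278.426 / 381.004 = 0.7308.

0.7308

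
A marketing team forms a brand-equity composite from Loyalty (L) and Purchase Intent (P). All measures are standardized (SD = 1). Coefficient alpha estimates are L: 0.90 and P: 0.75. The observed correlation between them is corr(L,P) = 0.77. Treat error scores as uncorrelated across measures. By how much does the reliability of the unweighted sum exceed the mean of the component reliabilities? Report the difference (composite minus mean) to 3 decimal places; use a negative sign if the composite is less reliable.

0.076

Var(sum) = 2 + 1.54 = 3.54; true-score variance = 1.65 + 1.54 = 3.19; composite reliability = 0.9011.
Mean component reliability = 0.8250.
Difference = 0.9011 − 0.8250 = 0.076.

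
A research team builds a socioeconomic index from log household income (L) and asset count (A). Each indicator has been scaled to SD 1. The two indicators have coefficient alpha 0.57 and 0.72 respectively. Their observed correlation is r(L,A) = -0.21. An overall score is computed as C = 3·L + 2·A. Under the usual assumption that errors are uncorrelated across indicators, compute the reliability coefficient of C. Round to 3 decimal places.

0.524

Var(C) = 3² + 2² + 2·[6·(-0.21)] = 13 − 2.52 = 10.48.
With uncorrelated errors the cross-covariances are all true-score covariance, so they carry over unchanged; only the diagonal terms shrink to ρᵢσᵢ².
True-score variance = [3²·0.57 + 2²·0.72] − 2.52 = 8.01 − 2.52 = 5.49.
Reliability = 5.49 / 10.48 = 0.524.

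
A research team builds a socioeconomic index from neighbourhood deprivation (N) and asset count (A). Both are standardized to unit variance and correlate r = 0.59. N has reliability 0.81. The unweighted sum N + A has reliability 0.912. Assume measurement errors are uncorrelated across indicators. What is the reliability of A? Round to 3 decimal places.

0.910

Var(N+A) = 2 + 2·0.59 = 3.180.
True-score variance = ρ_N + ρ_A + 2·0.59, so 0.912 = (0.81 + ρ_A + 1.18) / 3.180.
ρ_A = 0.912·3.180 − 0.81 − 1.18 = 0.910.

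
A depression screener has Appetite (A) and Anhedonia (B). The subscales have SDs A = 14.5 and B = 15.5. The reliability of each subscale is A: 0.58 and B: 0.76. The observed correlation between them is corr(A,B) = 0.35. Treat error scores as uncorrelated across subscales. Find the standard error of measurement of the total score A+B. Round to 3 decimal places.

12.082

Var(total) = 450.5 + 157.325 = 607.825.
True-score variance = 304.535 + 157.325 = 461.86, so reliability = 0.7599.
Error variance = 607.825 − 461.86 = 145.965; SEM = √145.965 = 12.082.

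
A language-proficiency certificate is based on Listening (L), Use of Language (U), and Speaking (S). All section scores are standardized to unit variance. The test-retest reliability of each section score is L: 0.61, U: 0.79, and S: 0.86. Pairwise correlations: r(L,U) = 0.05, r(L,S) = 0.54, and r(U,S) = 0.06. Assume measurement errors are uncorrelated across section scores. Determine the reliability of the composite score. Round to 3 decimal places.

0.828

Var(L+U+S) = 3 + 2·[0.05 + 0.54 + 0.06] = 3 + 1.3 = 4.3.
Under uncorrelated errors the observed covariances equal the true-score covariances, so only the own-variance terms attenuate.
True-score variance = [0.61 + 0.79 + 0.86] + 1.3 = 2.26 + 1.3 = 3.56.
Reliability = 3.56 / 4.3 = 0.828.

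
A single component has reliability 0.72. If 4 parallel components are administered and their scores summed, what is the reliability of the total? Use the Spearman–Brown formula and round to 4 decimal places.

ρ_k = kρ / (1 + (k−1)ρ) = 4·0.72 / (1 + 3·0.72) = 2.880 / 3.160 = 0.9114.

0.9114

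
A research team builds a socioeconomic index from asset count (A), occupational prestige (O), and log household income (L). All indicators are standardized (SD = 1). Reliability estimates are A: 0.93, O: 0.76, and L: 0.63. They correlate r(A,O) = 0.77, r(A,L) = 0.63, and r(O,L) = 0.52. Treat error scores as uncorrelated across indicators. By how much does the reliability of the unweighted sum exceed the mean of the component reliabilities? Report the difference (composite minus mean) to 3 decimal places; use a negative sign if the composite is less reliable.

Var(sum) = 3 + 3.84 = 6.84; true-score variance = 2.32 + 3.84 = 6.16; composite reliability = 0.9006.
Mean component reliability = 0.7733.
Difference = 0.9006 − 0.7733 = 0.127.

0.127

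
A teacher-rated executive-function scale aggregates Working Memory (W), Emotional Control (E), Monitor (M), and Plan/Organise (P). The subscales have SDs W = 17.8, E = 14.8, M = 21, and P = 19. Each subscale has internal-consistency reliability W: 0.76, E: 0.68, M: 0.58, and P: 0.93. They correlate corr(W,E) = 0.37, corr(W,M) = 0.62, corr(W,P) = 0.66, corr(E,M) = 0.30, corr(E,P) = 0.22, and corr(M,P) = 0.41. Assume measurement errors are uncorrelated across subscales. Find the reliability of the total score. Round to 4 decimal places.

Var(W+E+M+P) = 17.8² + 14.8² + 21² + 19² + 2·[17.8·14.8·0.37 + 17.8·21·0.62 + 17.8·19·0.66 + 14.8·21·0.30 + 14.8·19·0.22 + 21·19·0.41] = 1337.88 + 1742.27 = 3080.15.
Because errors are independent across components, Cov(Tᵢ,Tⱼ) = Cov(Xᵢ,Xⱼ); the off-diagonal part of the true-score variance is the same as above.
True-score variance = [17.8²·0.76 + 14.8²·0.68 + 21²·0.58 + 19²·0.93] + 1742.27 = 981.256 + 1742.27 = 2723.53.
Reliability = 2723.53 / 3080.15 = 0.8842.

0.8842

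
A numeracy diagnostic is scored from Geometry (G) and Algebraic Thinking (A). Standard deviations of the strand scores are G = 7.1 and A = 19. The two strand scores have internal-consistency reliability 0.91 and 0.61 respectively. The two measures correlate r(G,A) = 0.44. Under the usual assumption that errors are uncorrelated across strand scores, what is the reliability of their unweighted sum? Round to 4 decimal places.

0.7259

Var(G+A) = 7.1² + 19² + 2·[7.1·19·0.44] = 411.41 + 118.712 = 530.122.
Because errors are independent across components, Cov(Tᵢ,Tⱼ) = Cov(Xᵢ,Xⱼ); the off-diagonal part of the true-score variance is the same as above.
True-score variance = [7.1²·0.91 + 19²·0.61] + 118.712 = 266.083 + 118.712 = 384.795.
Reliability = 384.795 / 530.122 = 0.7259.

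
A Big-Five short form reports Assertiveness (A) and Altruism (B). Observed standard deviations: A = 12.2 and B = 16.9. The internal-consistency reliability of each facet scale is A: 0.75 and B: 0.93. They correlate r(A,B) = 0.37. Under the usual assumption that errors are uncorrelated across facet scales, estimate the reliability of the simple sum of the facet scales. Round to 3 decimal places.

Var(A+B) = 12.2² + 16.9² + 2·[12.2·16.9·0.37] = 434.45 + 152.573 = 587.023.
With uncorrelated errors the cross-covariances are all true-score covariance, so they carry over unchanged; only the diagonal terms shrink to ρᵢσᵢ².
True-score variance = [12.2²·0.75 + 16.9²·0.93] + 152.573 = 377.247 + 152.573 = 529.821.
Reliability = 529.821 / 587.023 = 0.903.

0.903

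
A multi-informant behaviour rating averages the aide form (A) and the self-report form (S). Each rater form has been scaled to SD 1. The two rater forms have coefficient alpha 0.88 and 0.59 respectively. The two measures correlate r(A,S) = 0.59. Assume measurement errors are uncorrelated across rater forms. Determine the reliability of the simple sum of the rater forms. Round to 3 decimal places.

0.833

Var(A+S) = 2 + 2·[0.59] = 2 + 1.18 = 3.18.
Under uncorrelated errors the observed covariances equal the true-score covariances, so only the own-variance terms attenuate.
True-score variance = [0.88 + 0.59] + 1.18 = 1.47 + 1.18 = 2.65.
Reliability = 2.65 / 3.18 = 0.833.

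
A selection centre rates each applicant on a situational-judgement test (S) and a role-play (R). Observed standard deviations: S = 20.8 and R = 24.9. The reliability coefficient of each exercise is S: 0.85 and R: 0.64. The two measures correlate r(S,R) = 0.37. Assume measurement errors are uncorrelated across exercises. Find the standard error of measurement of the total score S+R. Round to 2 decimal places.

16.97

Var(total) = 1052.65 + 383.261 = 1435.91.
True-score variance = 764.55 + 383.261 = 1147.81, so reliability = 0.7994.
Error variance = 1435.91 − 1147.81 = 288.1; SEM = √288.1 = 16.97.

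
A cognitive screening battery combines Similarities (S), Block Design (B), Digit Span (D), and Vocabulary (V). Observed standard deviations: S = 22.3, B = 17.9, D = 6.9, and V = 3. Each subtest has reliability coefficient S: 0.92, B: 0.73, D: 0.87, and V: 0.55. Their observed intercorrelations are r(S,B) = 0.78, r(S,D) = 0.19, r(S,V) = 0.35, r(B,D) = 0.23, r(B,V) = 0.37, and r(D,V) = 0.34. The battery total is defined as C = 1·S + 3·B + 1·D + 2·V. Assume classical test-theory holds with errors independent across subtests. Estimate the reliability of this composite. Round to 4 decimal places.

Var(C) = 22.3² + 3²·17.9² + 6.9² + 2²·3² + 2·[3·22.3·17.9·0.78 + 22.3·6.9·0.19 + 2·22.3·3·0.35 + 3·17.9·6.9·0.23 + 6·17.9·3·0.37 + 2·6.9·3·0.34] = 3464.59 + 2457.27 = 5921.86.
Because errors are independent across components, Cov(Tᵢ,Tⱼ) = Cov(Xᵢ,Xⱼ); the off-diagonal part of the true-score variance is the same as above.
True-score variance = [22.3²·0.92 + 3²·17.9²·0.73 + 6.9²·0.87 + 2²·3²·0.55] + 2457.27 = 2623.82 + 2457.27 = 5081.09.
Reliability = 5081.09 / 5921.86 = 0.8580.

0.8580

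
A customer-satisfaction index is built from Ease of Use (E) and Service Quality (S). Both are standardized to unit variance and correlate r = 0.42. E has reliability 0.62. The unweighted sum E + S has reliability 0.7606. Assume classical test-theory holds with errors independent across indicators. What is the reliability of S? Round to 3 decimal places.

Var(E+S) = 2 + 2·0.42 = 2.840.
True-score variance = ρ_E + ρ_S + 2·0.42, so 0.7606 = (0.62 + ρ_S + 0.84) / 2.840.
ρ_S = 0.7606·2.840 − 0.62 − 0.84 = 0.700.

0.700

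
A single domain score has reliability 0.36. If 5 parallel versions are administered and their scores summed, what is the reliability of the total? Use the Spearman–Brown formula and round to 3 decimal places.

ρ_k = kρ / (1 + (k−1)ρ) = 5·0.36 / (1 + 4·0.36) = 1.800 / 2.440 = 0.738.

0.738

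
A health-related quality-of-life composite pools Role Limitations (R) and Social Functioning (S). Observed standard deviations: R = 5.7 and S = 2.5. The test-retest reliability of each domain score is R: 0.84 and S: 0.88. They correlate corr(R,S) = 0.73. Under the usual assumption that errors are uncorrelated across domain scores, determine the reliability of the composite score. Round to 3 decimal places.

0.900

Var(R+S) = 5.7² + 2.5² + 2·[5.7·2.5·0.73] = 38.74 + 20.805 = 59.545.
Under uncorrelated errors the observed covariances equal the true-score covariances, so only the own-variance terms attenuate.
True-score variance = [5.7²·0.84 + 2.5²·0.88] + 20.805 = 32.7916 + 20.805 = 53.5966.
Reliability = 53.5966 / 59.545 = 0.900.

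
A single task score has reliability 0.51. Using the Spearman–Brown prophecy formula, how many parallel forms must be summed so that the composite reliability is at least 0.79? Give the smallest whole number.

k ≥ ρ*(1−ρ₁)/(ρ₁(1−ρ*)) = 0.79·0.49 / (0.51·0.21) = 3.614.
Smallest integer k = 4.

4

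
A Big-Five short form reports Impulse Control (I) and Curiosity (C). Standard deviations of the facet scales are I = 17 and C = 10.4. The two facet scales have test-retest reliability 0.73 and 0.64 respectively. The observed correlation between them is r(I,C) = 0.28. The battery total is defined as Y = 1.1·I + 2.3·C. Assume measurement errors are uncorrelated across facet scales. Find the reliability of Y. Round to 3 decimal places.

Var(Y) = 1.1²·17² + 2.3²·10.4² + 2·[2.53·17·10.4·0.28] = 921.856 + 250.49 = 1172.35.
Because errors are independent across components, Cov(Tᵢ,Tⱼ) = Cov(Xᵢ,Xⱼ); the off-diagonal part of the true-score variance is the same as above.
True-score variance = [1.1²·17²·0.73 + 2.3²·10.4²·0.64] + 250.49 = 621.46 + 250.49 = 871.95.
Reliability = 871.95 / 1172.35 = 0.744.

0.744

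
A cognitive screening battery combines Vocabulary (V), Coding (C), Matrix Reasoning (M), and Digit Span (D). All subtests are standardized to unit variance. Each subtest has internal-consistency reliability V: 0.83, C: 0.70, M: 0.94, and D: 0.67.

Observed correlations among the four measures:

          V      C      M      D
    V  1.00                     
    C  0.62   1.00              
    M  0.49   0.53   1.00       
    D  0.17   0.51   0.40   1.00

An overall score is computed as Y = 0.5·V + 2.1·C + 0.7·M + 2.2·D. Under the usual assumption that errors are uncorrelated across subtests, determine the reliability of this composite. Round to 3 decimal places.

0.847

Var(Y) = 0.5² + 2.1² + 0.7² + 2.2² + 2·[1.05·0.62 + 0.35·0.49 + 1.1·0.17 + 1.47·0.53 + 4.62·0.51 + 1.54·0.40] = 9.99 + 9.5216 = 19.5116.
Because errors are independent across components, Cov(Tᵢ,Tⱼ) = Cov(Xᵢ,Xⱼ); the off-diagonal part of the true-score variance is the same as above.
True-score variance = [0.5²·0.83 + 2.1²·0.70 + 0.7²·0.94 + 2.2²·0.67] + 9.5216 = 6.9979 + 9.5216 = 16.5195.
Reliability = 16.5195 / 19.5116 = 0.847.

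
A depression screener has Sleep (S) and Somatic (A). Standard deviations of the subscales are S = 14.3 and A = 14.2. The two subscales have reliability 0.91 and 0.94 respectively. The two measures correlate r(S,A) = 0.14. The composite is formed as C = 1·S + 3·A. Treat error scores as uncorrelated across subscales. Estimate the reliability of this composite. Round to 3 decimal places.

Var(C) = 14.3² + 3²·14.2² + 2·[3·14.3·14.2·0.14] = 2019.25 + 170.57 = 2189.82.
Because errors are independent across components, Cov(Tᵢ,Tⱼ) = Cov(Xᵢ,Xⱼ); the off-diagonal part of the true-score variance is the same as above.
True-score variance = [14.3²·0.91 + 3²·14.2²·0.94] + 170.57 = 1891.96 + 170.57 = 2062.53.
Reliability = 2062.53 / 2189.82 = 0.942.

0.942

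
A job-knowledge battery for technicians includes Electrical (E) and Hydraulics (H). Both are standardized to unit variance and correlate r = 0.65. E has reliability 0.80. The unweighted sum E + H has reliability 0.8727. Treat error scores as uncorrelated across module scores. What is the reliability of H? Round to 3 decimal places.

0.780

Var(E+H) = 2 + 2·0.65 = 3.300.
True-score variance = ρ_E + ρ_H + 2·0.65, so 0.8727 = (0.80 + ρ_H + 1.30) / 3.300.
ρ_H = 0.8727·3.300 − 0.80 − 1.30 = 0.780.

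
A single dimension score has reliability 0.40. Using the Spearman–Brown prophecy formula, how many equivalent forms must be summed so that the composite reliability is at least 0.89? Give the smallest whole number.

k ≥ ρ*(1−ρ₁)/(ρ₁(1−ρ*)) = 0.89·0.60 / (0.40·0.11) = 12.136.
Smallest integer k = 13.

13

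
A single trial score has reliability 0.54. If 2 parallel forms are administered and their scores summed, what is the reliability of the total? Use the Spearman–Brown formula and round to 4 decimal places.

ρ_k = kρ / (1 + (k−1)ρ) = 2·0.54 / (1 + 1·0.54) = 1.080 / 1.540 = 0.7013.

0.7013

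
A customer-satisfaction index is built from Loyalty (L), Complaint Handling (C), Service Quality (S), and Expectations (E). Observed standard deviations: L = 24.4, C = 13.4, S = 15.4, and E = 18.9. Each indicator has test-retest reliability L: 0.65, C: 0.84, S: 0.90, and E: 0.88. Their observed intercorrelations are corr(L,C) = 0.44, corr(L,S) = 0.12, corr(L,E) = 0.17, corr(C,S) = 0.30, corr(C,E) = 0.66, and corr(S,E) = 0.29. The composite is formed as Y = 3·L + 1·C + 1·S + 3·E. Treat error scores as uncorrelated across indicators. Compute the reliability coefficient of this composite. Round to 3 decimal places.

0.824

Var(Y) = 3²·24.4² + 13.4² + 15.4² + 3²·18.9² + 2·[3·24.4·13.4·0.44 + 3·24.4·15.4·0.12 + 9·24.4·18.9·0.17 + 13.4·15.4·0.30 + 3·13.4·18.9·0.66 + 3·15.4·18.9·0.29] = 8989.85 + 4178.04 = 13167.9.
Under uncorrelated errors the observed covariances equal the true-score covariances, so only the own-variance terms attenuate.
True-score variance = [3²·24.4²·0.65 + 13.4²·0.84 + 15.4²·0.90 + 3²·18.9²·0.88] + 4178.04 = 6676.23 + 4178.04 = 10854.3.
Reliability = 10854.3 / 13167.9 = 0.824.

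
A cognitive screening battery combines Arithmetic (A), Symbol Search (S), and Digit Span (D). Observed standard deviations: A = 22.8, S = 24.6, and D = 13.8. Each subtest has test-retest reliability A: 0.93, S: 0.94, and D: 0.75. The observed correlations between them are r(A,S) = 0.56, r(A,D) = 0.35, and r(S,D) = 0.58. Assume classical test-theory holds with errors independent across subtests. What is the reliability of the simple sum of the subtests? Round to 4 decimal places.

0.9530

Var(A+S+D) = 22.8² + 24.6² + 13.8² + 2·[22.8·24.6·0.56 + 22.8·13.8·0.35 + 24.6·13.8·0.58] = 1315.44 + 1242.23 = 2557.67.
With uncorrelated errors the cross-covariances are all true-score covariance, so they carry over unchanged; only the diagonal terms shrink to ρᵢσᵢ².
True-score variance = [22.8²·0.93 + 24.6²·0.94 + 13.8²·0.75] + 1242.23 = 1195.13 + 1242.23 = 2437.36.
Reliability = 2437.36 / 2557.67 = 0.9530.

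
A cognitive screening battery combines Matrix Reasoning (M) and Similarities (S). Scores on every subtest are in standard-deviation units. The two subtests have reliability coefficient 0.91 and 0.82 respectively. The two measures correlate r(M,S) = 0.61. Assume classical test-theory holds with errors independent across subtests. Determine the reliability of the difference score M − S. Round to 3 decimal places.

Var(M−S) = 1 + 1 − 2·0.61 = 2 − 1.22 = 0.78.
With uncorrelated errors the cross-covariances are all true-score covariance, so they carry over unchanged; only the diagonal terms shrink to ρᵢσᵢ².
True-score variance = [0.91 + 0.82] − 1.22 = 1.73 − 1.22 = 0.51.
Reliability = 0.51 / 0.78 = 0.654.

0.654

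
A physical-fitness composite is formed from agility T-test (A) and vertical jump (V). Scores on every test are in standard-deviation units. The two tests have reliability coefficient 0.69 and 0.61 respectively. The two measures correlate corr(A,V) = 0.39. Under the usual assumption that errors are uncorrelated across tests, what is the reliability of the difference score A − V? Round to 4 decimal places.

0.4262

Var(A−V) = 1 + 1 − 2·0.39 = 2 − 0.78 = 1.22.
With uncorrelated errors the cross-covariances are all true-score covariance, so they carry over unchanged; only the diagonal terms shrink to ρᵢσᵢ².
True-score variance = [0.69 + 0.61] − 0.78 = 1.3 − 0.78 = 0.52.
Reliability = 0.52 / 1.22 = 0.4262.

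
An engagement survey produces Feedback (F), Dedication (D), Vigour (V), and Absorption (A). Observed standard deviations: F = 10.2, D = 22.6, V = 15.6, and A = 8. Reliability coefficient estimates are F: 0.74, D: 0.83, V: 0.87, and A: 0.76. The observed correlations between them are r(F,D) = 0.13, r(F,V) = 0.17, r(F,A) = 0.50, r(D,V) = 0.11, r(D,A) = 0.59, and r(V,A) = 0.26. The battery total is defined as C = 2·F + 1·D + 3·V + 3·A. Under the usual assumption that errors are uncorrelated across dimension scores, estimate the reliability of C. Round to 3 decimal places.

0.898

Var(C) = 2²·10.2² + 22.6² + 3²·15.6² + 3²·8² + 2·[2·10.2·22.6·0.13 + 6·10.2·15.6·0.17 + 6·10.2·8·0.50 + 3·22.6·15.6·0.11 + 3·22.6·8·0.59 + 9·15.6·8·0.26] = 3693.16 + 2390.86 = 6084.02.
Because errors are independent across components, Cov(Tᵢ,Tⱼ) = Cov(Xᵢ,Xⱼ); the off-diagonal part of the true-score variance is the same as above.
True-score variance = [2²·10.2²·0.74 + 22.6²·0.83 + 3²·15.6²·0.87 + 3²·8²·0.76] + 2390.86 = 3075.16 + 2390.86 = 5466.02.
Reliability = 5466.02 / 6084.02 = 0.898.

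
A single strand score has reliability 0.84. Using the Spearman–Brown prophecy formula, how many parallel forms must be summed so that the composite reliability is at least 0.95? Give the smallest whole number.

4

k ≥ ρ*(1−ρ₁)/(ρ₁(1−ρ*)) = 0.95·0.16 / (0.84·0.05) = 3.619.
Smallest integer k = 4.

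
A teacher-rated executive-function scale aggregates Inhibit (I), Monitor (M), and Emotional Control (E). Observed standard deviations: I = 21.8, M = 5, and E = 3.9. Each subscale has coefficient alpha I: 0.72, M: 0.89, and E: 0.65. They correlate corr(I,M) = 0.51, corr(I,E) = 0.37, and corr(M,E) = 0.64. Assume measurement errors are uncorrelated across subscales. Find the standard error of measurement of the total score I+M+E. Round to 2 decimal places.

11.88

Var(total) = 515.45 + 199.055 = 714.505.
True-score variance = 374.309 + 199.055 = 573.364, so reliability = 0.8025.
Error variance = 714.505 − 573.364 = 141.141; SEM = √141.141 = 11.88.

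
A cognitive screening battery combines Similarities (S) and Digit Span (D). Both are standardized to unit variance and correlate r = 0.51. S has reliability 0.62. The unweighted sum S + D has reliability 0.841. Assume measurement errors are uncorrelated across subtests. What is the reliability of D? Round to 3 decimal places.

Var(S+D) = 2 + 2·0.51 = 3.020.
True-score variance = ρ_S + ρ_D + 2·0.51, so 0.841 = (0.62 + ρ_D + 1.02) / 3.020.
ρ_D = 0.841·3.020 − 0.62 − 1.02 = 0.900.

0.900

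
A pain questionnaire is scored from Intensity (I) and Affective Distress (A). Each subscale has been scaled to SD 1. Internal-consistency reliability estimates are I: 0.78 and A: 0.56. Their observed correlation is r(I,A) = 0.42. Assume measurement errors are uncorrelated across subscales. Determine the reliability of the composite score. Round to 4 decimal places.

Var(I+A) = 2 + 2·[0.42] = 2 + 0.84 = 2.84.
Under uncorrelated errors the observed covariances equal the true-score covariances, so only the own-variance terms attenuate.
True-score variance = [0.78 + 0.56] + 0.84 = 1.34 + 0.84 = 2.18.
Reliability = 2.18 / 2.84 = 0.7676.

0.7676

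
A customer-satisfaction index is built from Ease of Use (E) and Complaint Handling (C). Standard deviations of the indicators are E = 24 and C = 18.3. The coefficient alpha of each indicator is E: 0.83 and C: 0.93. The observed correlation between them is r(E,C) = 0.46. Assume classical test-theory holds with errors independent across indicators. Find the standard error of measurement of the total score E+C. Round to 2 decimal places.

Var(total) = 910.89 + 404.064 = 1314.95.
True-score variance = 789.528 + 404.064 = 1193.59, so reliability = 0.9077.
Error variance = 1314.95 − 1193.59 = 121.362; SEM = √121.362 = 11.02.

11.02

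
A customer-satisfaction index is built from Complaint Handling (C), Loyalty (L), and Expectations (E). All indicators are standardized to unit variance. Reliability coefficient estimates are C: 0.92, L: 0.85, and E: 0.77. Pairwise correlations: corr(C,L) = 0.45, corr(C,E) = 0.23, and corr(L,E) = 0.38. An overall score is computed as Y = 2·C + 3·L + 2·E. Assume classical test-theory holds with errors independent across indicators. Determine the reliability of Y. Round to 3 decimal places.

Var(Y) = 2² + 3² + 2² + 2·[6·0.45 + 4·0.23 + 6·0.38] = 17 + 11.8 = 28.8.
Under uncorrelated errors the observed covariances equal the true-score covariances, so only the own-variance terms attenuate.
True-score variance = [2²·0.92 + 3²·0.85 + 2²·0.77] + 11.8 = 14.41 + 11.8 = 26.21.
Reliability = 26.21 / 28.8 = 0.910.

0.910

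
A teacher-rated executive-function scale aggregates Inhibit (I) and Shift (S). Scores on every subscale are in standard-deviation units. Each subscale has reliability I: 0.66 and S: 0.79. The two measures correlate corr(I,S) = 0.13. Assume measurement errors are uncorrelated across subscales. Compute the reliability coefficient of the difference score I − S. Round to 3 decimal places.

0.684

Var(I−S) = 1 + 1 − 2·0.13 = 2 − 0.26 = 1.74.
With uncorrelated errors the cross-covariances are all true-score covariance, so they carry over unchanged; only the diagonal terms shrink to ρᵢσᵢ².
True-score variance = [0.66 + 0.79] − 0.26 = 1.45 − 0.26 = 1.19.
Reliability = 1.19 / 1.74 = 0.684.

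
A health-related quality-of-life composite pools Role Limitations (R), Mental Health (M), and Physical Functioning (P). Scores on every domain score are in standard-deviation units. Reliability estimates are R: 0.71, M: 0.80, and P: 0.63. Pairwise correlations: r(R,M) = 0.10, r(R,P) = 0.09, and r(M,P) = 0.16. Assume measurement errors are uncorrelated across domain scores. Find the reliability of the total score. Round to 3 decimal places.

0.768

Var(R+M+P) = 3 + 2·[0.10 + 0.09 + 0.16] = 3 + 0.7 = 3.7.
With uncorrelated errors the cross-covariances are all true-score covariance, so they carry over unchanged; only the diagonal terms shrink to ρᵢσᵢ².
True-score variance = [0.71 + 0.80 + 0.63] + 0.7 = 2.14 + 0.7 = 2.84.
Reliability = 2.84 / 3.7 = 0.768.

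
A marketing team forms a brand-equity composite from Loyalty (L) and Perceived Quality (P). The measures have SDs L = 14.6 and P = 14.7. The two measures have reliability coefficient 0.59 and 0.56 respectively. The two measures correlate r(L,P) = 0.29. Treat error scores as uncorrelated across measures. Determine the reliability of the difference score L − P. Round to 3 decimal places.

0.401

Var(L−P) = 14.6² + 14.7² − 2·14.6·14.7·0.29 = 429.25 − 124.48 = 304.77.
Because errors are independent across components, Cov(Tᵢ,Tⱼ) = Cov(Xᵢ,Xⱼ); the off-diagonal part of the true-score variance is the same as above.
True-score variance = [14.6²·0.59 + 14.7²·0.56] − 124.48 = 246.775 − 124.48 = 122.295.
Reliability = 122.295 / 304.77 = 0.401.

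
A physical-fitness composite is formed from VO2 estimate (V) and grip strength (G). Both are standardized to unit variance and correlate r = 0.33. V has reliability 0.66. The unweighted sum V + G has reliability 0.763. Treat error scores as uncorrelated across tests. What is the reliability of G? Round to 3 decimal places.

Var(V+G) = 2 + 2·0.33 = 2.660.
True-score variance = ρ_V + ρ_G + 2·0.33, so 0.763 = (0.66 + ρ_G + 0.66) / 2.660.
ρ_G = 0.763·2.660 − 0.66 − 0.66 = 0.710.

0.710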